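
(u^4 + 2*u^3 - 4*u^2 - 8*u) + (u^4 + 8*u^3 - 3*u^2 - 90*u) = 2*u^4 + 10*u^3 - 7*u^2 - 98*u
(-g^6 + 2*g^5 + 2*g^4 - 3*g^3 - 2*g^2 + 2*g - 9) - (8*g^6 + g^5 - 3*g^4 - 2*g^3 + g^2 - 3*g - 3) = -9*g^6 + g^5 + 5*g^4 - g^3 - 3*g^2 + 5*g - 6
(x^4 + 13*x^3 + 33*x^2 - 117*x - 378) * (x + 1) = x^5 + 14*x^4 + 46*x^3 - 84*x^2 - 495*x - 378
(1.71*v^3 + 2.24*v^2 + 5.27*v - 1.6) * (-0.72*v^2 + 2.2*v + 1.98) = -1.2312*v^5 + 2.1492*v^4 + 4.5194*v^3 + 17.1812*v^2 + 6.9146*v - 3.168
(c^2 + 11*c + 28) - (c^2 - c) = 12*c + 28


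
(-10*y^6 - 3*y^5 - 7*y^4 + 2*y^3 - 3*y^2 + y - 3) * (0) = 0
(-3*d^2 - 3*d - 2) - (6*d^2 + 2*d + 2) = -9*d^2 - 5*d - 4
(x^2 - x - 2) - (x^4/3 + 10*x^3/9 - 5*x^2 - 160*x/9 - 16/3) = -x^4/3 - 10*x^3/9 + 6*x^2 + 151*x/9 + 10/3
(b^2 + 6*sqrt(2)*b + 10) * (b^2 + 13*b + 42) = b^4 + 6*sqrt(2)*b^3 + 13*b^3 + 52*b^2 + 78*sqrt(2)*b^2 + 130*b + 252*sqrt(2)*b + 420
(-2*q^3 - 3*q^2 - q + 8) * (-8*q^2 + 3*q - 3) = 16*q^5 + 18*q^4 + 5*q^3 - 58*q^2 + 27*q - 24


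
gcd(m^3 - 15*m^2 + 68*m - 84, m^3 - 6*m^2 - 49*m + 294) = m^2 - 13*m + 42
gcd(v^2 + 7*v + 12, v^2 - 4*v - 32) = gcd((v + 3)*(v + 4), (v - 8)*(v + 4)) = v + 4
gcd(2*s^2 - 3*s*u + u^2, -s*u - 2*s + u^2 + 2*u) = s - u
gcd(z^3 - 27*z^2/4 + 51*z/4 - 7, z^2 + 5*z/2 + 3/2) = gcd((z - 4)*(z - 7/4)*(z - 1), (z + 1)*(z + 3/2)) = 1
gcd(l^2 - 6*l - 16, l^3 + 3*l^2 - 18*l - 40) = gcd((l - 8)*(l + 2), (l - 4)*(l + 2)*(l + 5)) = l + 2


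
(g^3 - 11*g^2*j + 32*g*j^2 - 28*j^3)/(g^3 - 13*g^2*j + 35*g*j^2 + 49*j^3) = (g^2 - 4*g*j + 4*j^2)/(g^2 - 6*g*j - 7*j^2)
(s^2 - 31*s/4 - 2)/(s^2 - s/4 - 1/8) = 2*(s - 8)/(2*s - 1)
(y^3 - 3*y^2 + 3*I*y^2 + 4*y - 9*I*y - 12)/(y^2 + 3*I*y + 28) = (y^3 + 3*y^2*(-1 + I) + y*(4 - 9*I) - 12)/(y^2 + 3*I*y + 28)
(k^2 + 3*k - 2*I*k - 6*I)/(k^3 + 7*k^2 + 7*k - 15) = (k - 2*I)/(k^2 + 4*k - 5)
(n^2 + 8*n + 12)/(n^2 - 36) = (n + 2)/(n - 6)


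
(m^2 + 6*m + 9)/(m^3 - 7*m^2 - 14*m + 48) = (m + 3)/(m^2 - 10*m + 16)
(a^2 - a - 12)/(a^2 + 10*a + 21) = (a - 4)/(a + 7)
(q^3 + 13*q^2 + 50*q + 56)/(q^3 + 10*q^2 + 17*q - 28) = (q + 2)/(q - 1)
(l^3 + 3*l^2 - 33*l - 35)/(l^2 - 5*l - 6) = (l^2 + 2*l - 35)/(l - 6)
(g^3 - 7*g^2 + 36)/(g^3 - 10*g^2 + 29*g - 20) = (g^3 - 7*g^2 + 36)/(g^3 - 10*g^2 + 29*g - 20)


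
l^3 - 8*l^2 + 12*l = l*(l - 6)*(l - 2)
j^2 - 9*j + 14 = (j - 7)*(j - 2)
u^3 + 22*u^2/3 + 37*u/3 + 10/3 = (u + 1/3)*(u + 2)*(u + 5)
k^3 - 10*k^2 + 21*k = k*(k - 7)*(k - 3)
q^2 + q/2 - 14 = (q - 7/2)*(q + 4)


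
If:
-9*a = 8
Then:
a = -8/9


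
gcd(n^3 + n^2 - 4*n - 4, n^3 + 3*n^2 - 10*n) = n - 2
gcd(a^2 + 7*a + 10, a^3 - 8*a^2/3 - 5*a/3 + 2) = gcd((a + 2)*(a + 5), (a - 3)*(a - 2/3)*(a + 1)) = 1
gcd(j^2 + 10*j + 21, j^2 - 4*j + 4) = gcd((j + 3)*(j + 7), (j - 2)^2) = 1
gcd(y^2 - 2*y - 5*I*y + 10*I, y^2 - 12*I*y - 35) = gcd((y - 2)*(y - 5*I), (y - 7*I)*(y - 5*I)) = y - 5*I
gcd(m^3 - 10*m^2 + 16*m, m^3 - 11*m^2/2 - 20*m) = m^2 - 8*m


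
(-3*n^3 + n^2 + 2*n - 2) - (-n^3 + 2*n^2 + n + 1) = -2*n^3 - n^2 + n - 3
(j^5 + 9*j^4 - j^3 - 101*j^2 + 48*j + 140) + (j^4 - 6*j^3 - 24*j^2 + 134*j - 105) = j^5 + 10*j^4 - 7*j^3 - 125*j^2 + 182*j + 35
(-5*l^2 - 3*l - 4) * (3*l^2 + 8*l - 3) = -15*l^4 - 49*l^3 - 21*l^2 - 23*l + 12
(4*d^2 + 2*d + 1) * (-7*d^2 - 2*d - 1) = -28*d^4 - 22*d^3 - 15*d^2 - 4*d - 1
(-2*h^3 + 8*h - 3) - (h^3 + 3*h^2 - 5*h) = -3*h^3 - 3*h^2 + 13*h - 3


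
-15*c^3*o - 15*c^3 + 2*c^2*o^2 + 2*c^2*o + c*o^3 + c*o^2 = (-3*c + o)*(5*c + o)*(c*o + c)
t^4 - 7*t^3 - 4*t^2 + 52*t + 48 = (t - 6)*(t - 4)*(t + 1)*(t + 2)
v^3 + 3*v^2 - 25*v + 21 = (v - 3)*(v - 1)*(v + 7)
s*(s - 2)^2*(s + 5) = s^4 + s^3 - 16*s^2 + 20*s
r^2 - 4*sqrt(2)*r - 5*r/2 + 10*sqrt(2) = (r - 5/2)*(r - 4*sqrt(2))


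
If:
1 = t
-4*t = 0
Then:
No Solution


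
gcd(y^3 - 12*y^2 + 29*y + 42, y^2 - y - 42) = y - 7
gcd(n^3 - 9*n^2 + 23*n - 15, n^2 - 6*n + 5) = n^2 - 6*n + 5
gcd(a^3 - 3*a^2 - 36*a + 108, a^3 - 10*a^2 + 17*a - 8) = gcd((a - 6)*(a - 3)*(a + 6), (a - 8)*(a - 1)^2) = 1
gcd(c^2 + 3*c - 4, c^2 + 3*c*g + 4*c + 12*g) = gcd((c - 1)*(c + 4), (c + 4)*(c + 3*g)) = c + 4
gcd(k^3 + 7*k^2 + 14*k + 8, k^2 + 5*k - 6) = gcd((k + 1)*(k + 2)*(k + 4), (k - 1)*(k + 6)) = 1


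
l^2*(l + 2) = l^3 + 2*l^2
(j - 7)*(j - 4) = j^2 - 11*j + 28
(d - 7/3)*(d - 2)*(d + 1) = d^3 - 10*d^2/3 + d/3 + 14/3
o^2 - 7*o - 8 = (o - 8)*(o + 1)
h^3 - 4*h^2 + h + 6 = (h - 3)*(h - 2)*(h + 1)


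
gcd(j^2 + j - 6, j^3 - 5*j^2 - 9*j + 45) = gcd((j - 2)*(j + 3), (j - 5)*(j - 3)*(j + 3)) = j + 3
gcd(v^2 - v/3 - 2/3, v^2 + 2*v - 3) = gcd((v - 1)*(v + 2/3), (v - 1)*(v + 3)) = v - 1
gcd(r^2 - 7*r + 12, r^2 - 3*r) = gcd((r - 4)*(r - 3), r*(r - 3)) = r - 3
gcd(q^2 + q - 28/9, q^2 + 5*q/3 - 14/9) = q + 7/3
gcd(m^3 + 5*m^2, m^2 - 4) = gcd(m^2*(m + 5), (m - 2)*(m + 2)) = 1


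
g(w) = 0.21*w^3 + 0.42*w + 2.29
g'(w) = 0.63*w^2 + 0.42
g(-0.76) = 1.88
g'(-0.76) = 0.78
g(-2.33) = -1.34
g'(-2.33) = 3.84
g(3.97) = 17.10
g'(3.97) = 10.35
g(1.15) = 3.09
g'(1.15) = 1.25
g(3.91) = 16.49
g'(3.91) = 10.05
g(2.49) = 6.58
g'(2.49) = 4.33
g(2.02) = 4.87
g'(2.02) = 2.99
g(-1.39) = 1.14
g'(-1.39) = 1.64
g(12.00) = 370.21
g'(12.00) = 91.14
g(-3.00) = -4.64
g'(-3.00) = 6.09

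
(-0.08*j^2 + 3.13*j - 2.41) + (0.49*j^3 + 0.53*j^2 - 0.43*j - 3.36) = 0.49*j^3 + 0.45*j^2 + 2.7*j - 5.77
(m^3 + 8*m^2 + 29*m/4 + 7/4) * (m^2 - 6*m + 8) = m^5 + 2*m^4 - 131*m^3/4 + 89*m^2/4 + 95*m/2 + 14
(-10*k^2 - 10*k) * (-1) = 10*k^2 + 10*k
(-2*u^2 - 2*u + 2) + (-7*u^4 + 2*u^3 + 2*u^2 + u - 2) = -7*u^4 + 2*u^3 - u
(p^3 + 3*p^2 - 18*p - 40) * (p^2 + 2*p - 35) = p^5 + 5*p^4 - 47*p^3 - 181*p^2 + 550*p + 1400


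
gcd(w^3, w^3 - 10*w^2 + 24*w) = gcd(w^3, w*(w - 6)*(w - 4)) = w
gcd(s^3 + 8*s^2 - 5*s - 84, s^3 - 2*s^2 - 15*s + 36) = s^2 + s - 12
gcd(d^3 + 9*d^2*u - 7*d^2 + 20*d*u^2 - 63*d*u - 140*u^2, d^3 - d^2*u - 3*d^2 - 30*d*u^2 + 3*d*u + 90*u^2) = d + 5*u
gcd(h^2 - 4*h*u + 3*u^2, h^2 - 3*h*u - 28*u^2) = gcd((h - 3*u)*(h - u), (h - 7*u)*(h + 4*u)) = 1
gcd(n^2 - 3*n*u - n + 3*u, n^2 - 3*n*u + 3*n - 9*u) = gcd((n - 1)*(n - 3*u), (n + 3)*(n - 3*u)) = -n + 3*u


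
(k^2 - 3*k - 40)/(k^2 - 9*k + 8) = (k + 5)/(k - 1)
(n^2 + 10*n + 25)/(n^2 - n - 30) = (n + 5)/(n - 6)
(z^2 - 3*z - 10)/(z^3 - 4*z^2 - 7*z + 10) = 1/(z - 1)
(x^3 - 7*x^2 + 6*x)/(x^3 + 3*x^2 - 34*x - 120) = x*(x - 1)/(x^2 + 9*x + 20)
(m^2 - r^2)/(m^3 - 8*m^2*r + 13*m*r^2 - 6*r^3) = (m + r)/(m^2 - 7*m*r + 6*r^2)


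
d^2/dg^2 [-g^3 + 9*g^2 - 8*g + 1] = 18 - 6*g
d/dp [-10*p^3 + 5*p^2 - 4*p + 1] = -30*p^2 + 10*p - 4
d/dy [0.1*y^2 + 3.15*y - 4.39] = 0.2*y + 3.15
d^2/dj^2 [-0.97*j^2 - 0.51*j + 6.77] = -1.94000000000000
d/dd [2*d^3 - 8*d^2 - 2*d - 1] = 6*d^2 - 16*d - 2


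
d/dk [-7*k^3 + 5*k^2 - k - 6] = -21*k^2 + 10*k - 1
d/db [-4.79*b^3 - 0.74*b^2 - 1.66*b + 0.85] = -14.37*b^2 - 1.48*b - 1.66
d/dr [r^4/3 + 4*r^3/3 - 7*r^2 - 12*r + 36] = 4*r^3/3 + 4*r^2 - 14*r - 12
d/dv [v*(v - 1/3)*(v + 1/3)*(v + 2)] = 4*v^3 + 6*v^2 - 2*v/9 - 2/9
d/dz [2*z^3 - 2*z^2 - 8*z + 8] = 6*z^2 - 4*z - 8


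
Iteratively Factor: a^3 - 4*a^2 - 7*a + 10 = (a - 1)*(a^2 - 3*a - 10) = (a - 1)*(a + 2)*(a - 5)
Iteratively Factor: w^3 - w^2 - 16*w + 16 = (w + 4)*(w^2 - 5*w + 4) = (w - 1)*(w + 4)*(w - 4)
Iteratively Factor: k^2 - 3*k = (k - 3)*(k)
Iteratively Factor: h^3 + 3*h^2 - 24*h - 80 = (h - 5)*(h^2 + 8*h + 16) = (h - 5)*(h + 4)*(h + 4)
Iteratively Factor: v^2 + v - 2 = (v - 1)*(v + 2)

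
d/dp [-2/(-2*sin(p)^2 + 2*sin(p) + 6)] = (1 - 2*sin(p))*cos(p)/(sin(p) + cos(p)^2 + 2)^2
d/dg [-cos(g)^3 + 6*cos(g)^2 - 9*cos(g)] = 3*(cos(g)^2 - 4*cos(g) + 3)*sin(g)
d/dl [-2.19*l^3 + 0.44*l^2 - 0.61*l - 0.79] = -6.57*l^2 + 0.88*l - 0.61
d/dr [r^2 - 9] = 2*r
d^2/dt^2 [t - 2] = 0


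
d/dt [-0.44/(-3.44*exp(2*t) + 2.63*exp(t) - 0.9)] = (1.1572 - 3.0272*exp(t))*exp(t)/(3.44*exp(2*t) - 2.63*exp(t) + 0.9)^2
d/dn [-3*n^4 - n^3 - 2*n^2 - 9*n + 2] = -12*n^3 - 3*n^2 - 4*n - 9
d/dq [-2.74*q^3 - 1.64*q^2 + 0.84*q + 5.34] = -8.22*q^2 - 3.28*q + 0.84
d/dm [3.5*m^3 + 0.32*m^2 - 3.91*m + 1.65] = 10.5*m^2 + 0.64*m - 3.91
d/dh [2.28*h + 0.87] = 2.28000000000000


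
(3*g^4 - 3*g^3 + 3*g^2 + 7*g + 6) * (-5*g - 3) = -15*g^5 + 6*g^4 - 6*g^3 - 44*g^2 - 51*g - 18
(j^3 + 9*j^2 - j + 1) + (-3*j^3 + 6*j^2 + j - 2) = -2*j^3 + 15*j^2 - 1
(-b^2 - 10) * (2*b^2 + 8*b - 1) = -2*b^4 - 8*b^3 - 19*b^2 - 80*b + 10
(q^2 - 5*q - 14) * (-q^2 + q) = -q^4 + 6*q^3 + 9*q^2 - 14*q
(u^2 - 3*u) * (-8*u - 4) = -8*u^3 + 20*u^2 + 12*u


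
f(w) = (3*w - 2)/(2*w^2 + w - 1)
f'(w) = (-4*w - 1)*(3*w - 2)/(2*w^2 + w - 1)^2 + 3/(2*w^2 + w - 1) = (6*w^2 + 3*w - (3*w - 2)*(4*w + 1) - 3)/(2*w^2 + w - 1)^2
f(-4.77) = -0.41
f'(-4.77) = -0.11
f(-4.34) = -0.46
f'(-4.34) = -0.14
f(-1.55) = -2.95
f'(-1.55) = -5.47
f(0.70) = 0.15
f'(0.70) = 3.59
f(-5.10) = -0.38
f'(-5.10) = -0.09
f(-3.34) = -0.67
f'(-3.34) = -0.29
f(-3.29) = -0.68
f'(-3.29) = -0.31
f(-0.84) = 10.54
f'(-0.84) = -65.01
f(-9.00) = -0.19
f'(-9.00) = -0.02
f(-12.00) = -0.14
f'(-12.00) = -0.01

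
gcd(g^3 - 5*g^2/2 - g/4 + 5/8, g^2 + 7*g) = 1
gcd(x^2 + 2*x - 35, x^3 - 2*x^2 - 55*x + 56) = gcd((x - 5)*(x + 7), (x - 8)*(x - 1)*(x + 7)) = x + 7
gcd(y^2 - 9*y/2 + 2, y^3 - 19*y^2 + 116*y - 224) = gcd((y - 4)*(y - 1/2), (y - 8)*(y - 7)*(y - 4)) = y - 4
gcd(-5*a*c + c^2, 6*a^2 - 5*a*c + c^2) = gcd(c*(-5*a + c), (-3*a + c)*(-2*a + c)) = 1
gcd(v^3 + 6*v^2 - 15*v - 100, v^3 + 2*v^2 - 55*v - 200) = v^2 + 10*v + 25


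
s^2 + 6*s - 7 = (s - 1)*(s + 7)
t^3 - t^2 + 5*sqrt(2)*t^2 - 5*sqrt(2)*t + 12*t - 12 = (t - 1)*(t + 2*sqrt(2))*(t + 3*sqrt(2))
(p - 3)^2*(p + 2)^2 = p^4 - 2*p^3 - 11*p^2 + 12*p + 36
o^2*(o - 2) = o^3 - 2*o^2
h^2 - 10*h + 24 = (h - 6)*(h - 4)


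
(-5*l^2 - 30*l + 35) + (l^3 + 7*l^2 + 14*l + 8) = l^3 + 2*l^2 - 16*l + 43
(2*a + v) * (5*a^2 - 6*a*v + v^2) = 10*a^3 - 7*a^2*v - 4*a*v^2 + v^3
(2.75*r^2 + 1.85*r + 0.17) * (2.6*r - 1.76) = 7.15*r^3 - 0.0299999999999994*r^2 - 2.814*r - 0.2992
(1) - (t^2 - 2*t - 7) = -t^2 + 2*t + 8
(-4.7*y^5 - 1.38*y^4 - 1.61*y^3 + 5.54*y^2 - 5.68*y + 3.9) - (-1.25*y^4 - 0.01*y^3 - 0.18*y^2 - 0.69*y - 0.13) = -4.7*y^5 - 0.13*y^4 - 1.6*y^3 + 5.72*y^2 - 4.99*y + 4.03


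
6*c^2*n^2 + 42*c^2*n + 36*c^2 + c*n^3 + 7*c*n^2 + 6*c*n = (6*c + n)*(n + 6)*(c*n + c)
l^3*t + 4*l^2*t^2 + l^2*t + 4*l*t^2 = l*(l + 4*t)*(l*t + t)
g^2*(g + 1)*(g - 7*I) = g^4 + g^3 - 7*I*g^3 - 7*I*g^2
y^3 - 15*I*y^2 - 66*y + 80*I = (y - 8*I)*(y - 5*I)*(y - 2*I)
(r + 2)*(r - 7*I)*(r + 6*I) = r^3 + 2*r^2 - I*r^2 + 42*r - 2*I*r + 84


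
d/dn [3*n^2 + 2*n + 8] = 6*n + 2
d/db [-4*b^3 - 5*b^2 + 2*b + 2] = -12*b^2 - 10*b + 2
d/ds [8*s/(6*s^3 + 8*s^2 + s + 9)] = 8*(-12*s^3 - 8*s^2 + 9)/(36*s^6 + 96*s^5 + 76*s^4 + 124*s^3 + 145*s^2 + 18*s + 81)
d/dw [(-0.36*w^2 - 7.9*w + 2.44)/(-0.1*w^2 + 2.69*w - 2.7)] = (-1.7584*w^2 + 2.432*w + 14.7664)/(0.01*w^4 - 0.538*w^3 + 7.7761*w^2 - 14.526*w + 7.29)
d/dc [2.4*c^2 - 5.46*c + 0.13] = 4.8*c - 5.46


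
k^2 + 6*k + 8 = (k + 2)*(k + 4)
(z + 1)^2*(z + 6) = z^3 + 8*z^2 + 13*z + 6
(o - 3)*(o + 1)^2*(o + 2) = o^4 + o^3 - 7*o^2 - 13*o - 6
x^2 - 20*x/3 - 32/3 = (x - 8)*(x + 4/3)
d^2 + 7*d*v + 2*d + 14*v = (d + 2)*(d + 7*v)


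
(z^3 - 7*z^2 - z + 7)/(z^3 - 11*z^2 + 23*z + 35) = (z - 1)/(z - 5)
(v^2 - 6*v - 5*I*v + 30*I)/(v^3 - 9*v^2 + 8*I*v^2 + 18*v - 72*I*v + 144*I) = (v - 5*I)/(v^2 + v*(-3 + 8*I) - 24*I)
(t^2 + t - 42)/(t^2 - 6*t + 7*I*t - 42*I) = (t + 7)/(t + 7*I)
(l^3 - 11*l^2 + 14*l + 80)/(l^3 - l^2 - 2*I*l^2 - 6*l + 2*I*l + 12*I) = (l^2 - 13*l + 40)/(l^2 - l*(3 + 2*I) + 6*I)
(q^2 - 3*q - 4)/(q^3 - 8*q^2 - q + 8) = (q - 4)/(q^2 - 9*q + 8)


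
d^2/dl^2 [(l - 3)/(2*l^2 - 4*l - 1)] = 4*((5 - 3*l)*(-2*l^2 + 4*l + 1) - 8*(l - 3)*(l - 1)^2)/(-2*l^2 + 4*l + 1)^3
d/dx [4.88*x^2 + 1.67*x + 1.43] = 9.76*x + 1.67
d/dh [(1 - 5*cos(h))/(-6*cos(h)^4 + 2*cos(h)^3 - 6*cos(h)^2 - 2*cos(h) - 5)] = (90*cos(h)^4 - 44*cos(h)^3 + 36*cos(h)^2 - 12*cos(h) - 27)*sin(h)/(6*sin(h)^4 + 2*sin(h)^2*cos(h) - 18*sin(h)^2 + 17)^2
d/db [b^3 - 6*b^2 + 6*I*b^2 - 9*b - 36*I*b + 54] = 3*b^2 + 12*b*(-1 + I) - 9 - 36*I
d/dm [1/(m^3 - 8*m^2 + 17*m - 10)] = (-3*m^2 + 16*m - 17)/(m^3 - 8*m^2 + 17*m - 10)^2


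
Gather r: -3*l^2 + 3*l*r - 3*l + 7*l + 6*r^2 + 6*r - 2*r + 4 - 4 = -3*l^2 + 4*l + 6*r^2 + r*(3*l + 4)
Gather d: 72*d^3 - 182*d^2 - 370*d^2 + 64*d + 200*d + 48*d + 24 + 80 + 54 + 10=72*d^3 - 552*d^2 + 312*d + 168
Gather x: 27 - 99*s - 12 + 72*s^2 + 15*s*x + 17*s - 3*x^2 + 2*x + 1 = 72*s^2 - 82*s - 3*x^2 + x*(15*s + 2) + 16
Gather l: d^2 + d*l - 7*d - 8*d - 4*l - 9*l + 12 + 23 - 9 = d^2 - 15*d + l*(d - 13) + 26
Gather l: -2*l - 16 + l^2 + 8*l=l^2 + 6*l - 16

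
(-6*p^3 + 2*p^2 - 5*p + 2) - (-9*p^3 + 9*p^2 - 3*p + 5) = 3*p^3 - 7*p^2 - 2*p - 3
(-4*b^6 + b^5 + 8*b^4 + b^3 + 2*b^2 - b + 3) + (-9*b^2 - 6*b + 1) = -4*b^6 + b^5 + 8*b^4 + b^3 - 7*b^2 - 7*b + 4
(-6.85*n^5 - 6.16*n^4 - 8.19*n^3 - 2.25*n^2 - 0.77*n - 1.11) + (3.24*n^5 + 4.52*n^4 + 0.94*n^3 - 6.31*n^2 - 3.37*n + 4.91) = -3.61*n^5 - 1.64*n^4 - 7.25*n^3 - 8.56*n^2 - 4.14*n + 3.8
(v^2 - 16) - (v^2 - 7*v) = 7*v - 16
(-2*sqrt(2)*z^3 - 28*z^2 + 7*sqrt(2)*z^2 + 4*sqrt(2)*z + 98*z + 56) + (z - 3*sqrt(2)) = -2*sqrt(2)*z^3 - 28*z^2 + 7*sqrt(2)*z^2 + 4*sqrt(2)*z + 99*z - 3*sqrt(2) + 56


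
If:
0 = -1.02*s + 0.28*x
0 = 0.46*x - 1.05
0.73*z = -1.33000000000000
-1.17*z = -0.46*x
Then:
No Solution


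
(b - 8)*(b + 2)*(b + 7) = b^3 + b^2 - 58*b - 112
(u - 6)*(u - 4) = u^2 - 10*u + 24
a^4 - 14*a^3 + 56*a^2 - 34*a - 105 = (a - 7)*(a - 5)*(a - 3)*(a + 1)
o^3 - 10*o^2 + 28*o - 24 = (o - 6)*(o - 2)^2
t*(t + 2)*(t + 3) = t^3 + 5*t^2 + 6*t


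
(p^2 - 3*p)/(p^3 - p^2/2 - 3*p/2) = 2*(3 - p)/(-2*p^2 + p + 3)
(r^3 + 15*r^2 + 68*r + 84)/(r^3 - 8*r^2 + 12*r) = (r^3 + 15*r^2 + 68*r + 84)/(r*(r^2 - 8*r + 12))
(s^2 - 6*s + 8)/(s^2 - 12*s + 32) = (s - 2)/(s - 8)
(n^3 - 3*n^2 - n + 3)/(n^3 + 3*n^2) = (n^3 - 3*n^2 - n + 3)/(n^2*(n + 3))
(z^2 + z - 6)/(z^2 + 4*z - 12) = (z + 3)/(z + 6)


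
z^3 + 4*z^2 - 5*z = z*(z - 1)*(z + 5)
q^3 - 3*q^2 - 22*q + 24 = (q - 6)*(q - 1)*(q + 4)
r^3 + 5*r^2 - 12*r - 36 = (r - 3)*(r + 2)*(r + 6)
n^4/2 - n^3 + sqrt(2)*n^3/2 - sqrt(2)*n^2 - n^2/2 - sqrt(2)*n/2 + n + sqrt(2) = (n/2 + 1/2)*(n - 2)*(n - 1)*(n + sqrt(2))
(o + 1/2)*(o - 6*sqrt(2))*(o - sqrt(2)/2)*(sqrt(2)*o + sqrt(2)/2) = sqrt(2)*o^4 - 13*o^3 + sqrt(2)*o^3 - 13*o^2 + 25*sqrt(2)*o^2/4 - 13*o/4 + 6*sqrt(2)*o + 3*sqrt(2)/2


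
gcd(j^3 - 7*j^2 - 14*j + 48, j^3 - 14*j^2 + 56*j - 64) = j^2 - 10*j + 16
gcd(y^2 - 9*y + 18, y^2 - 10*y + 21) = y - 3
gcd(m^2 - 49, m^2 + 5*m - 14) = m + 7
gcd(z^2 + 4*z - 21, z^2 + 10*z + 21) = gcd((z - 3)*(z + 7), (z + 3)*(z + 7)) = z + 7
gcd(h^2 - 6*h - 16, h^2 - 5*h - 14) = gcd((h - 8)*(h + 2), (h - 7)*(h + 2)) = h + 2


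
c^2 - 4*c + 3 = (c - 3)*(c - 1)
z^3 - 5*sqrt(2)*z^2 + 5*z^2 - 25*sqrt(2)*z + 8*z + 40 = (z + 5)*(z - 4*sqrt(2))*(z - sqrt(2))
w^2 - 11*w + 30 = (w - 6)*(w - 5)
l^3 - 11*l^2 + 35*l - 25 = (l - 5)^2*(l - 1)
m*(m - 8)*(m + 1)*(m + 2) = m^4 - 5*m^3 - 22*m^2 - 16*m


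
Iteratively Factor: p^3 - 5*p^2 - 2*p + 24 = (p - 3)*(p^2 - 2*p - 8) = (p - 3)*(p + 2)*(p - 4)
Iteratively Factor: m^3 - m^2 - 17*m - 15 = (m + 1)*(m^2 - 2*m - 15) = (m + 1)*(m + 3)*(m - 5)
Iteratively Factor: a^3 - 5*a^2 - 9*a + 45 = (a - 3)*(a^2 - 2*a - 15) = (a - 5)*(a - 3)*(a + 3)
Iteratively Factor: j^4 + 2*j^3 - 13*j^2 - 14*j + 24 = (j - 1)*(j^3 + 3*j^2 - 10*j - 24) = (j - 3)*(j - 1)*(j^2 + 6*j + 8) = (j - 3)*(j - 1)*(j + 4)*(j + 2)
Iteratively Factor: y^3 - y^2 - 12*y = (y + 3)*(y^2 - 4*y) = y*(y + 3)*(y - 4)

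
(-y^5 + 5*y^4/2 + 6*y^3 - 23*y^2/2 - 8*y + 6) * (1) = -y^5 + 5*y^4/2 + 6*y^3 - 23*y^2/2 - 8*y + 6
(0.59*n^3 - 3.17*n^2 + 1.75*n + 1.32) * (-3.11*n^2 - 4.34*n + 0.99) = -1.8349*n^5 + 7.2981*n^4 + 8.8994*n^3 - 14.8385*n^2 - 3.9963*n + 1.3068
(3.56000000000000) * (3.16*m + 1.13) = 11.2496*m + 4.0228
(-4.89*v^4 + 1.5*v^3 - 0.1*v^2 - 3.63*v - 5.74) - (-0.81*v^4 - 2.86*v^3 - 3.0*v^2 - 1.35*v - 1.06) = -4.08*v^4 + 4.36*v^3 + 2.9*v^2 - 2.28*v - 4.68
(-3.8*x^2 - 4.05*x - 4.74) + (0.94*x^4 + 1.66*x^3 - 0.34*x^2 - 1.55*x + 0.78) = 0.94*x^4 + 1.66*x^3 - 4.14*x^2 - 5.6*x - 3.96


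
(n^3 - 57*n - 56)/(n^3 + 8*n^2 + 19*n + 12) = (n^2 - n - 56)/(n^2 + 7*n + 12)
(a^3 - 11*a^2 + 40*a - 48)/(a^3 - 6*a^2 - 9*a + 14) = (a^3 - 11*a^2 + 40*a - 48)/(a^3 - 6*a^2 - 9*a + 14)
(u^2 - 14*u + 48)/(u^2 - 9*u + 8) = (u - 6)/(u - 1)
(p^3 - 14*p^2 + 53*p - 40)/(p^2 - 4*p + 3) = (p^2 - 13*p + 40)/(p - 3)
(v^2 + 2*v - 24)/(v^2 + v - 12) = (v^2 + 2*v - 24)/(v^2 + v - 12)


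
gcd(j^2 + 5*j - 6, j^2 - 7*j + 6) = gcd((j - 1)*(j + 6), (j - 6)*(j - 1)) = j - 1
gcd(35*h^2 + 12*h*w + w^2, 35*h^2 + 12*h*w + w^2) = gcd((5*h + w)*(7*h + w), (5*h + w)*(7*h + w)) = 35*h^2 + 12*h*w + w^2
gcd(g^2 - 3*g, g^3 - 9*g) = g^2 - 3*g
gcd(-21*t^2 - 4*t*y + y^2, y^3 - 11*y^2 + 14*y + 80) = 1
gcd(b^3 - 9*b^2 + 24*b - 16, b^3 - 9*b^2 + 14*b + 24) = b - 4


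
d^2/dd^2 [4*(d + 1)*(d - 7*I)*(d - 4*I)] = 24*d + 8 - 88*I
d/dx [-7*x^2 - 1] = -14*x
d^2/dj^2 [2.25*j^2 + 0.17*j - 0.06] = 4.50000000000000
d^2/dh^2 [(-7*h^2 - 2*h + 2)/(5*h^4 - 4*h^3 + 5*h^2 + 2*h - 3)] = 2*(-525*h^8 + 120*h^7 + 883*h^6 - 426*h^5 - 606*h^4 + 12*h^3 + 111*h^2 - 102*h - 37)/(125*h^12 - 300*h^11 + 615*h^10 - 514*h^9 + 150*h^8 + 456*h^7 - 649*h^6 + 282*h^5 + 114*h^4 - 280*h^3 + 99*h^2 + 54*h - 27)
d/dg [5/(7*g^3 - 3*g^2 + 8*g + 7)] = 5*(-21*g^2 + 6*g - 8)/(7*g^3 - 3*g^2 + 8*g + 7)^2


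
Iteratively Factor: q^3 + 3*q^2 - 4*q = (q - 1)*(q^2 + 4*q) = q*(q - 1)*(q + 4)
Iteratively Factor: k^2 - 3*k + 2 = (k - 2)*(k - 1)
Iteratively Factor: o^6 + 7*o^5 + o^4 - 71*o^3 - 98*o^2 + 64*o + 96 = (o - 3)*(o^5 + 10*o^4 + 31*o^3 + 22*o^2 - 32*o - 32) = (o - 3)*(o + 2)*(o^4 + 8*o^3 + 15*o^2 - 8*o - 16) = (o - 3)*(o - 1)*(o + 2)*(o^3 + 9*o^2 + 24*o + 16) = (o - 3)*(o - 1)*(o + 1)*(o + 2)*(o^2 + 8*o + 16) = (o - 3)*(o - 1)*(o + 1)*(o + 2)*(o + 4)*(o + 4)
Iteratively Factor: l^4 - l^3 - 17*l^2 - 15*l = (l)*(l^3 - l^2 - 17*l - 15) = l*(l - 5)*(l^2 + 4*l + 3) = l*(l - 5)*(l + 1)*(l + 3)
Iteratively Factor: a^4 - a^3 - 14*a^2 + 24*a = (a - 2)*(a^3 + a^2 - 12*a) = (a - 2)*(a + 4)*(a^2 - 3*a) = a*(a - 2)*(a + 4)*(a - 3)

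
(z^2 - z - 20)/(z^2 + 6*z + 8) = (z - 5)/(z + 2)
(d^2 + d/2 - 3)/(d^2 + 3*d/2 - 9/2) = (d + 2)/(d + 3)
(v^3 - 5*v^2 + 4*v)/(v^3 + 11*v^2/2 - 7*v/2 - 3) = 2*v*(v - 4)/(2*v^2 + 13*v + 6)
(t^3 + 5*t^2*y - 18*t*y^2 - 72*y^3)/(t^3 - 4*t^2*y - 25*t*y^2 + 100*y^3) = (-t^2 - 9*t*y - 18*y^2)/(-t^2 + 25*y^2)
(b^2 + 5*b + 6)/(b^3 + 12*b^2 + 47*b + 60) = (b + 2)/(b^2 + 9*b + 20)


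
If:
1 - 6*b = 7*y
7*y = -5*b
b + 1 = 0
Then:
No Solution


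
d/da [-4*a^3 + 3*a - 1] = 3 - 12*a^2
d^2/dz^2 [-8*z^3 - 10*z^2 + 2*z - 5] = -48*z - 20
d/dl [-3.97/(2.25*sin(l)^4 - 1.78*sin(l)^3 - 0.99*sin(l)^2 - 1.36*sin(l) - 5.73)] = (35.73*sin(l)^3 - 21.1998*sin(l)^2 - 7.8606*sin(l) - 5.3992)*cos(l)/(-2.25*sin(l)^4 + 1.78*sin(l)^3 + 0.99*sin(l)^2 + 1.36*sin(l) + 5.73)^2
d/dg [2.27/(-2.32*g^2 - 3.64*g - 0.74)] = (10.5328*g + 8.2628)/(2.32*g^2 + 3.64*g + 0.74)^2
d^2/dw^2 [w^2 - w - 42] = 2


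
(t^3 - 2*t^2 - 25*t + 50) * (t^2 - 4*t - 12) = t^5 - 6*t^4 - 29*t^3 + 174*t^2 + 100*t - 600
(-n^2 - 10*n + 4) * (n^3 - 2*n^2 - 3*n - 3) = -n^5 - 8*n^4 + 27*n^3 + 25*n^2 + 18*n - 12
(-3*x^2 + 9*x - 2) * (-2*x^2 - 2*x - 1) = 6*x^4 - 12*x^3 - 11*x^2 - 5*x + 2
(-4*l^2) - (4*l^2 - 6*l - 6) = -8*l^2 + 6*l + 6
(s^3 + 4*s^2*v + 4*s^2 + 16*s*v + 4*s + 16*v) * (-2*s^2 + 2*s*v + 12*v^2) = -2*s^5 - 6*s^4*v - 8*s^4 + 20*s^3*v^2 - 24*s^3*v - 8*s^3 + 48*s^2*v^3 + 80*s^2*v^2 - 24*s^2*v + 192*s*v^3 + 80*s*v^2 + 192*v^3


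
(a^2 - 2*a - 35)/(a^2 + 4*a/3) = 3*(a^2 - 2*a - 35)/(a*(3*a + 4))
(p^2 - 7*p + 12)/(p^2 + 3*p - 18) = (p - 4)/(p + 6)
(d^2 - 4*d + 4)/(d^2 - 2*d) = (d - 2)/d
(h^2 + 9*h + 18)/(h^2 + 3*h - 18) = (h + 3)/(h - 3)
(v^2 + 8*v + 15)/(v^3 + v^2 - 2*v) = (v^2 + 8*v + 15)/(v*(v^2 + v - 2))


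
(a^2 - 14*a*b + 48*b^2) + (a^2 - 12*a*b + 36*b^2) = 2*a^2 - 26*a*b + 84*b^2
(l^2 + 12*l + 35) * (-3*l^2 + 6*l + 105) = -3*l^4 - 30*l^3 + 72*l^2 + 1470*l + 3675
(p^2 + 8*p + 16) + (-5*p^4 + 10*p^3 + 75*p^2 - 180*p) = -5*p^4 + 10*p^3 + 76*p^2 - 172*p + 16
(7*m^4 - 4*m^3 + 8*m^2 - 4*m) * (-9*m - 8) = -63*m^5 - 20*m^4 - 40*m^3 - 28*m^2 + 32*m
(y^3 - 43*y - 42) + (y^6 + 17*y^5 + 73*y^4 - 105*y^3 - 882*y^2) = y^6 + 17*y^5 + 73*y^4 - 104*y^3 - 882*y^2 - 43*y - 42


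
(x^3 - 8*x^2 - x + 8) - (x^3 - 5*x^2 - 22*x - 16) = -3*x^2 + 21*x + 24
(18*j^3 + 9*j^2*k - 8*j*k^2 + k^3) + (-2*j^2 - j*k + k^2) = 18*j^3 + 9*j^2*k - 2*j^2 - 8*j*k^2 - j*k + k^3 + k^2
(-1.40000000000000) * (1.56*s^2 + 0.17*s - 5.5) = -2.184*s^2 - 0.238*s + 7.7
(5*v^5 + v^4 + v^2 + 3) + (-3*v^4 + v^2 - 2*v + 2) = 5*v^5 - 2*v^4 + 2*v^2 - 2*v + 5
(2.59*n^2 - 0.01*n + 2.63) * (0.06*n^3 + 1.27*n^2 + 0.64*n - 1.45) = 0.1554*n^5 + 3.2887*n^4 + 1.8027*n^3 - 0.4218*n^2 + 1.6977*n - 3.8135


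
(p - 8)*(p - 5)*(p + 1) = p^3 - 12*p^2 + 27*p + 40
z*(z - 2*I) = z^2 - 2*I*z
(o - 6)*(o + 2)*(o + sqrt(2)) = o^3 - 4*o^2 + sqrt(2)*o^2 - 12*o - 4*sqrt(2)*o - 12*sqrt(2)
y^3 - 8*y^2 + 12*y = y*(y - 6)*(y - 2)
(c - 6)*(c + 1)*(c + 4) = c^3 - c^2 - 26*c - 24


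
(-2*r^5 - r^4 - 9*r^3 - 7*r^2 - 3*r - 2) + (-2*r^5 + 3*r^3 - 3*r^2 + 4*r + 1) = -4*r^5 - r^4 - 6*r^3 - 10*r^2 + r - 1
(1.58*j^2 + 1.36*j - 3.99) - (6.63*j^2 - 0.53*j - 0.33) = -5.05*j^2 + 1.89*j - 3.66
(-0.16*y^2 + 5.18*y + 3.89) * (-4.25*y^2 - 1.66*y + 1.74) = 0.68*y^4 - 21.7494*y^3 - 25.4097*y^2 + 2.5558*y + 6.7686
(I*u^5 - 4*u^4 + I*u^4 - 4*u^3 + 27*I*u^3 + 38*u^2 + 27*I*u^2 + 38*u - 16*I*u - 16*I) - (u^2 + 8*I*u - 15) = I*u^5 - 4*u^4 + I*u^4 - 4*u^3 + 27*I*u^3 + 37*u^2 + 27*I*u^2 + 38*u - 24*I*u + 15 - 16*I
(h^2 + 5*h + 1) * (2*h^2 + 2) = 2*h^4 + 10*h^3 + 4*h^2 + 10*h + 2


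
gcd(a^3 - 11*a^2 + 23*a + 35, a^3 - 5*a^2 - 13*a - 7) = a^2 - 6*a - 7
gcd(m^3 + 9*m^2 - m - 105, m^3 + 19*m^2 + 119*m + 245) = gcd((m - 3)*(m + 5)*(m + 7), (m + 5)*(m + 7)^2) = m^2 + 12*m + 35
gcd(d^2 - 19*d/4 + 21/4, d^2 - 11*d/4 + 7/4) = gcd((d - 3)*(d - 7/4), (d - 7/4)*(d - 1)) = d - 7/4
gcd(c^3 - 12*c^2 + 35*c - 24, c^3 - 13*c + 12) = c^2 - 4*c + 3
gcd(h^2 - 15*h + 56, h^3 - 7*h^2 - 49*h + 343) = h - 7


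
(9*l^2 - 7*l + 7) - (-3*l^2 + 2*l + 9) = 12*l^2 - 9*l - 2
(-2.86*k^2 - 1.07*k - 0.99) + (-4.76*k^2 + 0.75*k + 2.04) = -7.62*k^2 - 0.32*k + 1.05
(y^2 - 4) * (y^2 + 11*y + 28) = y^4 + 11*y^3 + 24*y^2 - 44*y - 112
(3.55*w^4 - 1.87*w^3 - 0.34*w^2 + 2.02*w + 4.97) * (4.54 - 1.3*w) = -4.615*w^5 + 18.548*w^4 - 8.0478*w^3 - 4.1696*w^2 + 2.7098*w + 22.5638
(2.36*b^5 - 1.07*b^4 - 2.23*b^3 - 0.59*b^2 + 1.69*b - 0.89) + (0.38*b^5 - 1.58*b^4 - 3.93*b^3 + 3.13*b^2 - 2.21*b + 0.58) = 2.74*b^5 - 2.65*b^4 - 6.16*b^3 + 2.54*b^2 - 0.52*b - 0.31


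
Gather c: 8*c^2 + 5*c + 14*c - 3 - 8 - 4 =8*c^2 + 19*c - 15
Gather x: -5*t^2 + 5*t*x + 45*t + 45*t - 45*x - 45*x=-5*t^2 + 90*t + x*(5*t - 90)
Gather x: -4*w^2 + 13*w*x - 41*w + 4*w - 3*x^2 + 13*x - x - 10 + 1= -4*w^2 - 37*w - 3*x^2 + x*(13*w + 12) - 9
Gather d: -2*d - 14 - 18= -2*d - 32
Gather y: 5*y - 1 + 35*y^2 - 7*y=35*y^2 - 2*y - 1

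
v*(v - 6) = v^2 - 6*v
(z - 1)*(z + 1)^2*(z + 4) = z^4 + 5*z^3 + 3*z^2 - 5*z - 4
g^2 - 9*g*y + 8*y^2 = (g - 8*y)*(g - y)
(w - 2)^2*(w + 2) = w^3 - 2*w^2 - 4*w + 8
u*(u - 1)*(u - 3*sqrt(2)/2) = u^3 - 3*sqrt(2)*u^2/2 - u^2 + 3*sqrt(2)*u/2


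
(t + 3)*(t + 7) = t^2 + 10*t + 21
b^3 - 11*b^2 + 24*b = b*(b - 8)*(b - 3)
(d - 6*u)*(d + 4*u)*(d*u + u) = d^3*u - 2*d^2*u^2 + d^2*u - 24*d*u^3 - 2*d*u^2 - 24*u^3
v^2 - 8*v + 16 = (v - 4)^2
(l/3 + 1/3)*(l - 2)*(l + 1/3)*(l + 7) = l^4/3 + 19*l^3/9 - 7*l^2/3 - 17*l/3 - 14/9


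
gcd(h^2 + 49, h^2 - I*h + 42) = h - 7*I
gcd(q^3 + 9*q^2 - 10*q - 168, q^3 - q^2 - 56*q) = q + 7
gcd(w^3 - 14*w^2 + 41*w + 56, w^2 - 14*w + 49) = w - 7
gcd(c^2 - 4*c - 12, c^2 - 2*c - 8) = c + 2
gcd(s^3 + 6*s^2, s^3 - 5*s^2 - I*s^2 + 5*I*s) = s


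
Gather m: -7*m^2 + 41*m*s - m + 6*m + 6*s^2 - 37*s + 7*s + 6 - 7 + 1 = -7*m^2 + m*(41*s + 5) + 6*s^2 - 30*s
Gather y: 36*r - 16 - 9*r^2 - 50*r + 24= -9*r^2 - 14*r + 8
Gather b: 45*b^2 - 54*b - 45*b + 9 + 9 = 45*b^2 - 99*b + 18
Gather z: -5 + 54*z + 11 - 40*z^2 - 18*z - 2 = -40*z^2 + 36*z + 4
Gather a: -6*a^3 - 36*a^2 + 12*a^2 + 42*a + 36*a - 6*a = -6*a^3 - 24*a^2 + 72*a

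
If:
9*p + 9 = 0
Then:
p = -1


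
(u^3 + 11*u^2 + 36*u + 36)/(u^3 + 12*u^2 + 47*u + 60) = (u^2 + 8*u + 12)/(u^2 + 9*u + 20)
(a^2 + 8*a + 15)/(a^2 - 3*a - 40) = (a + 3)/(a - 8)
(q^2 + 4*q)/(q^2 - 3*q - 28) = q/(q - 7)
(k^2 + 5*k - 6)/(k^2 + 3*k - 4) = (k + 6)/(k + 4)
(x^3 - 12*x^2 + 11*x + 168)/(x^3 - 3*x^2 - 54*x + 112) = (x^2 - 4*x - 21)/(x^2 + 5*x - 14)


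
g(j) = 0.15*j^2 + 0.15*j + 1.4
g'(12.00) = 3.75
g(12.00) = 24.80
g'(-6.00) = -1.65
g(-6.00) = 5.90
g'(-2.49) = -0.60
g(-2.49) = 1.96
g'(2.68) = 0.95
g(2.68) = 2.88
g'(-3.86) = -1.01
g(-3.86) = 3.06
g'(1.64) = 0.64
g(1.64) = 2.05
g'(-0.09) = 0.12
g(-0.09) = 1.39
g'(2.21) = 0.81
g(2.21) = 2.46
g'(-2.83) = -0.70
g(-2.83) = 2.18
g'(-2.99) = -0.75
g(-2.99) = 2.29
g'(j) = 0.3*j + 0.15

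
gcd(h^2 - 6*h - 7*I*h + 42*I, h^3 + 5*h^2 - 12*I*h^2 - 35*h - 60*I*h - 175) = h - 7*I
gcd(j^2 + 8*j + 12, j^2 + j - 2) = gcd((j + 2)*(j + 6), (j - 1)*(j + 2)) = j + 2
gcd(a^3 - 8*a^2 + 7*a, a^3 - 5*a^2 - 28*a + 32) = a - 1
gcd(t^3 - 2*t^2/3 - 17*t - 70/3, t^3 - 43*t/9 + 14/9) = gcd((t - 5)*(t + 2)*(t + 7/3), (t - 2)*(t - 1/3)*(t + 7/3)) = t + 7/3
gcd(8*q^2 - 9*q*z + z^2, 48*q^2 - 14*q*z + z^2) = -8*q + z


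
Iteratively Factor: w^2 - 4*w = (w)*(w - 4)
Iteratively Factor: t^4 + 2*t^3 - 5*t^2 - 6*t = (t)*(t^3 + 2*t^2 - 5*t - 6) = t*(t + 3)*(t^2 - t - 2) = t*(t + 1)*(t + 3)*(t - 2)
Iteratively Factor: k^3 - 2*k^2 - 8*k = (k + 2)*(k^2 - 4*k) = k*(k + 2)*(k - 4)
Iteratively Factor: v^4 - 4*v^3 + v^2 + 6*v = (v)*(v^3 - 4*v^2 + v + 6) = v*(v - 2)*(v^2 - 2*v - 3) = v*(v - 2)*(v + 1)*(v - 3)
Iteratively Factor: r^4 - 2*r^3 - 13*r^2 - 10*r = (r + 2)*(r^3 - 4*r^2 - 5*r) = (r - 5)*(r + 2)*(r^2 + r) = (r - 5)*(r + 1)*(r + 2)*(r)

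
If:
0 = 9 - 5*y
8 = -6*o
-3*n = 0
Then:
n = 0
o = -4/3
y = 9/5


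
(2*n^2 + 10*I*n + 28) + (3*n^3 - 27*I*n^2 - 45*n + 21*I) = 3*n^3 + 2*n^2 - 27*I*n^2 - 45*n + 10*I*n + 28 + 21*I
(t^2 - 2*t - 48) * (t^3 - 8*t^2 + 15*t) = t^5 - 10*t^4 - 17*t^3 + 354*t^2 - 720*t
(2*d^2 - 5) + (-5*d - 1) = 2*d^2 - 5*d - 6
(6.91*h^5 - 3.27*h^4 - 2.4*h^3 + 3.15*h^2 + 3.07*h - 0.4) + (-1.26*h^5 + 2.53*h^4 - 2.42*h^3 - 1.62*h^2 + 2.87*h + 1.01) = 5.65*h^5 - 0.74*h^4 - 4.82*h^3 + 1.53*h^2 + 5.94*h + 0.61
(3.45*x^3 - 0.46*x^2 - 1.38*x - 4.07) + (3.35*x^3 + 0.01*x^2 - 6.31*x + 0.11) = 6.8*x^3 - 0.45*x^2 - 7.69*x - 3.96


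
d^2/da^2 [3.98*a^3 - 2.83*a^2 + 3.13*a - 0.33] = 23.88*a - 5.66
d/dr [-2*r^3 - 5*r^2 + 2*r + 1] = -6*r^2 - 10*r + 2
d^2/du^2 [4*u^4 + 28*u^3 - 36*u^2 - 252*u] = 48*u^2 + 168*u - 72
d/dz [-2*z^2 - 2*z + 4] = -4*z - 2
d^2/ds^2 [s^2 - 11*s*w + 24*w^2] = 2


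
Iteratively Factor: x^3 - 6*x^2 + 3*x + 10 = (x - 5)*(x^2 - x - 2) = (x - 5)*(x - 2)*(x + 1)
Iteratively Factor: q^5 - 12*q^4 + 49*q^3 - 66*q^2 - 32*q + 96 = (q - 2)*(q^4 - 10*q^3 + 29*q^2 - 8*q - 48) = (q - 2)*(q + 1)*(q^3 - 11*q^2 + 40*q - 48) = (q - 3)*(q - 2)*(q + 1)*(q^2 - 8*q + 16) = (q - 4)*(q - 3)*(q - 2)*(q + 1)*(q - 4)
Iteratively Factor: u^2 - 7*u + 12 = (u - 3)*(u - 4)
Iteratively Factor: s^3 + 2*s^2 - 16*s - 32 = (s - 4)*(s^2 + 6*s + 8) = (s - 4)*(s + 4)*(s + 2)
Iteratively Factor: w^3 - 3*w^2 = (w)*(w^2 - 3*w) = w^2*(w - 3)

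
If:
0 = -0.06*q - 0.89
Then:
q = -14.83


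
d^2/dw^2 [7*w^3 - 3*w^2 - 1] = 42*w - 6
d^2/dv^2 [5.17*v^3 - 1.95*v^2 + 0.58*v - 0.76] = 31.02*v - 3.9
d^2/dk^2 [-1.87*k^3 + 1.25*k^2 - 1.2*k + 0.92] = 2.5 - 11.22*k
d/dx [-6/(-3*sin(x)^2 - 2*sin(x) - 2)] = -12*(3*sin(x) + 1)*cos(x)/(3*sin(x)^2 + 2*sin(x) + 2)^2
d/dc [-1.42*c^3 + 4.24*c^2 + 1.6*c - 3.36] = -4.26*c^2 + 8.48*c + 1.6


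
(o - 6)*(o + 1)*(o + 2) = o^3 - 3*o^2 - 16*o - 12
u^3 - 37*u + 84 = (u - 4)*(u - 3)*(u + 7)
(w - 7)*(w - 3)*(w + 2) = w^3 - 8*w^2 + w + 42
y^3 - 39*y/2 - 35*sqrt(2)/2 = (y - 7*sqrt(2)/2)*(y + sqrt(2))*(y + 5*sqrt(2)/2)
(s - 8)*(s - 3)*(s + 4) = s^3 - 7*s^2 - 20*s + 96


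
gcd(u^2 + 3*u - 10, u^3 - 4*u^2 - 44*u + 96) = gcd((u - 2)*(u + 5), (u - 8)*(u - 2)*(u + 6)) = u - 2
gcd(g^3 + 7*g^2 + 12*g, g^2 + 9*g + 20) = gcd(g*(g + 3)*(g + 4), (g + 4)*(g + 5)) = g + 4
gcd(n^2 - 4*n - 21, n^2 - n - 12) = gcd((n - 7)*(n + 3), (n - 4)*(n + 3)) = n + 3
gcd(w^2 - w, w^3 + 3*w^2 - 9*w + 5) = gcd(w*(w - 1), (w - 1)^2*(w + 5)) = w - 1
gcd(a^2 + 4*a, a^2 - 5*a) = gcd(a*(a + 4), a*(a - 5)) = a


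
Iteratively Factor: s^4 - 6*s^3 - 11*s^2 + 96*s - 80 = (s + 4)*(s^3 - 10*s^2 + 29*s - 20) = (s - 4)*(s + 4)*(s^2 - 6*s + 5) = (s - 5)*(s - 4)*(s + 4)*(s - 1)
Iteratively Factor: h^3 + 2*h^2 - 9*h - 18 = (h + 2)*(h^2 - 9) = (h - 3)*(h + 2)*(h + 3)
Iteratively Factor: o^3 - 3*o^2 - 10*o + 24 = (o + 3)*(o^2 - 6*o + 8) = (o - 2)*(o + 3)*(o - 4)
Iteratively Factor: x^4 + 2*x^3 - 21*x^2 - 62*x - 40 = (x + 2)*(x^3 - 21*x - 20) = (x - 5)*(x + 2)*(x^2 + 5*x + 4) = (x - 5)*(x + 1)*(x + 2)*(x + 4)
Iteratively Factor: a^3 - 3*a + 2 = (a - 1)*(a^2 + a - 2) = (a - 1)*(a + 2)*(a - 1)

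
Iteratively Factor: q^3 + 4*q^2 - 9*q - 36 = (q + 4)*(q^2 - 9) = (q + 3)*(q + 4)*(q - 3)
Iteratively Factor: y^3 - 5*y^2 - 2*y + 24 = (y - 3)*(y^2 - 2*y - 8) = (y - 3)*(y + 2)*(y - 4)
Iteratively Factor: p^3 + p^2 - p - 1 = (p + 1)*(p^2 - 1) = (p - 1)*(p + 1)*(p + 1)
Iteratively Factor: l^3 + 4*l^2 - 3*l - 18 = (l + 3)*(l^2 + l - 6) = (l + 3)^2*(l - 2)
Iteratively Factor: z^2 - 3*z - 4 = (z + 1)*(z - 4)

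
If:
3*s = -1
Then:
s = -1/3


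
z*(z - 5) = z^2 - 5*z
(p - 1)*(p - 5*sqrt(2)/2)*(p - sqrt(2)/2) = p^3 - 3*sqrt(2)*p^2 - p^2 + 5*p/2 + 3*sqrt(2)*p - 5/2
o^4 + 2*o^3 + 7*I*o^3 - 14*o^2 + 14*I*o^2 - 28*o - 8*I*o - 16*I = (o + 2)*(o + I)*(o + 2*I)*(o + 4*I)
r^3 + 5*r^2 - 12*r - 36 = (r - 3)*(r + 2)*(r + 6)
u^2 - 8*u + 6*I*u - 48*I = (u - 8)*(u + 6*I)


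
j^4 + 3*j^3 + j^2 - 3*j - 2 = (j - 1)*(j + 1)^2*(j + 2)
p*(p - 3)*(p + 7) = p^3 + 4*p^2 - 21*p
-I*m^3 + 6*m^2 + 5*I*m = m*(m + 5*I)*(-I*m + 1)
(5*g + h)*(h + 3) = 5*g*h + 15*g + h^2 + 3*h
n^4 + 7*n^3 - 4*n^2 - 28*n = n*(n - 2)*(n + 2)*(n + 7)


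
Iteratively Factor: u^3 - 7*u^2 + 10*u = (u - 5)*(u^2 - 2*u) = u*(u - 5)*(u - 2)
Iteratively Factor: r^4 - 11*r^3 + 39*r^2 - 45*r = (r - 3)*(r^3 - 8*r^2 + 15*r) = r*(r - 3)*(r^2 - 8*r + 15) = r*(r - 3)^2*(r - 5)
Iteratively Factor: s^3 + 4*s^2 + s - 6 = (s + 3)*(s^2 + s - 2) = (s + 2)*(s + 3)*(s - 1)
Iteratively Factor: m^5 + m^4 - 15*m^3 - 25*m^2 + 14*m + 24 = (m + 1)*(m^4 - 15*m^2 - 10*m + 24) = (m - 1)*(m + 1)*(m^3 + m^2 - 14*m - 24) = (m - 1)*(m + 1)*(m + 2)*(m^2 - m - 12) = (m - 1)*(m + 1)*(m + 2)*(m + 3)*(m - 4)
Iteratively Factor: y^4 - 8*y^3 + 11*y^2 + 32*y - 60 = (y - 5)*(y^3 - 3*y^2 - 4*y + 12) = (y - 5)*(y + 2)*(y^2 - 5*y + 6) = (y - 5)*(y - 2)*(y + 2)*(y - 3)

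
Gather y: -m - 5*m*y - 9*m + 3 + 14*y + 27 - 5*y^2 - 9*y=-10*m - 5*y^2 + y*(5 - 5*m) + 30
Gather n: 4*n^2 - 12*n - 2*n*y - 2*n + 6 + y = 4*n^2 + n*(-2*y - 14) + y + 6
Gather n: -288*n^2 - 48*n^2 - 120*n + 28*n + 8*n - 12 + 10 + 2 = -336*n^2 - 84*n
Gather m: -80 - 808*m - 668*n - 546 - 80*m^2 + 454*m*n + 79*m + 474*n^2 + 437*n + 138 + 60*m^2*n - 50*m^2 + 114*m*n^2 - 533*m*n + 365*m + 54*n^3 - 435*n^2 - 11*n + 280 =m^2*(60*n - 130) + m*(114*n^2 - 79*n - 364) + 54*n^3 + 39*n^2 - 242*n - 208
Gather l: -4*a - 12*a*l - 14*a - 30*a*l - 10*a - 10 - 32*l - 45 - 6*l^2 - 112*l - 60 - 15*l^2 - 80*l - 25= -28*a - 21*l^2 + l*(-42*a - 224) - 140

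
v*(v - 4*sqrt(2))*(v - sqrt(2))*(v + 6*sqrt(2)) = v^4 + sqrt(2)*v^3 - 52*v^2 + 48*sqrt(2)*v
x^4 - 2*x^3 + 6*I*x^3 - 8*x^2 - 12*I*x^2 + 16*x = x*(x - 2)*(x + 2*I)*(x + 4*I)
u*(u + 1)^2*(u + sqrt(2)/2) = u^4 + sqrt(2)*u^3/2 + 2*u^3 + u^2 + sqrt(2)*u^2 + sqrt(2)*u/2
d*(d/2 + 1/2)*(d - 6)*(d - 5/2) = d^4/2 - 15*d^3/4 + 13*d^2/4 + 15*d/2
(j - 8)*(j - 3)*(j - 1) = j^3 - 12*j^2 + 35*j - 24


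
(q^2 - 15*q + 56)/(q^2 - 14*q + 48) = (q - 7)/(q - 6)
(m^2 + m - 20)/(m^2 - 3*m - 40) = (m - 4)/(m - 8)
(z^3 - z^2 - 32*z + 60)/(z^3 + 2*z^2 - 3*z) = (z^3 - z^2 - 32*z + 60)/(z*(z^2 + 2*z - 3))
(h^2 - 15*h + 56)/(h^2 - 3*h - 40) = (h - 7)/(h + 5)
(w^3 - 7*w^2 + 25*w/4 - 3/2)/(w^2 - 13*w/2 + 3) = w - 1/2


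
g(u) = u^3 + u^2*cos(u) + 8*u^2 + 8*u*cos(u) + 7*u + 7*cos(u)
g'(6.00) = 255.63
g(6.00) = 633.38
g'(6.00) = 255.63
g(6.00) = 633.38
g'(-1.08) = -4.45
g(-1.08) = 0.29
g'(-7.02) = 38.13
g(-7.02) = -0.76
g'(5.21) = 247.21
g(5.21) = 431.24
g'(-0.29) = 11.08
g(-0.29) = 3.18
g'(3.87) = 137.34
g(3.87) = 165.36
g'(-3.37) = -12.13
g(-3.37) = 37.37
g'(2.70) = 44.62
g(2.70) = 64.46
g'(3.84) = 134.40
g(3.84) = 161.29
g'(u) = -u^2*sin(u) + 3*u^2 - 8*u*sin(u) + 2*u*cos(u) + 16*u - 7*sin(u) + 8*cos(u) + 7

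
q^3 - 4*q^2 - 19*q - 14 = (q - 7)*(q + 1)*(q + 2)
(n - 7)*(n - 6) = n^2 - 13*n + 42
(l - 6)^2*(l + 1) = l^3 - 11*l^2 + 24*l + 36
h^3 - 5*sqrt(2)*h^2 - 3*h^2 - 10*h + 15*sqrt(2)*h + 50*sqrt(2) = (h - 5)*(h + 2)*(h - 5*sqrt(2))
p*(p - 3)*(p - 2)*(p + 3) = p^4 - 2*p^3 - 9*p^2 + 18*p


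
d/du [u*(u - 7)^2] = (u - 7)*(3*u - 7)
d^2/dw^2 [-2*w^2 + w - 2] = -4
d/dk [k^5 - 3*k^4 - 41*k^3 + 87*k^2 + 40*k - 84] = 5*k^4 - 12*k^3 - 123*k^2 + 174*k + 40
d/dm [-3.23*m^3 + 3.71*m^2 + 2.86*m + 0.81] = -9.69*m^2 + 7.42*m + 2.86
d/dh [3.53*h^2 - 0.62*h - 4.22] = 7.06*h - 0.62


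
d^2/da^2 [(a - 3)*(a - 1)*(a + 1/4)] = 6*a - 15/2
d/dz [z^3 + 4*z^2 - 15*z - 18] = 3*z^2 + 8*z - 15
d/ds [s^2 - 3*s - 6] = 2*s - 3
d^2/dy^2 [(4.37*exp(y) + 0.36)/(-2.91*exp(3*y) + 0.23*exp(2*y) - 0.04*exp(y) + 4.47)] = (-148.022388*exp(6*y) - 18.662121*exp(5*y) + 4.453927*exp(4*y) - 739.167625*exp(3*y) - 15.17823*exp(2*y) + 0.698532*exp(y) - 87.380901)*exp(y)/(24.642171*exp(9*y) - 5.842989*exp(8*y) + 1.477989*exp(7*y) - 113.73002*exp(6*y) + 17.970942*exp(5*y) - 3.832341*exp(4*y) + 174.680065*exp(3*y) - 13.808277*exp(2*y) + 2.397708*exp(y) - 89.314623)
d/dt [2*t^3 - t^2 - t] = 6*t^2 - 2*t - 1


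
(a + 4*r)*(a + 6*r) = a^2 + 10*a*r + 24*r^2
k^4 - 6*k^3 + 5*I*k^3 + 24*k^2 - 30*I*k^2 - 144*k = k*(k - 6)*(k - 3*I)*(k + 8*I)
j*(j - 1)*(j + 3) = j^3 + 2*j^2 - 3*j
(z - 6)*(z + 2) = z^2 - 4*z - 12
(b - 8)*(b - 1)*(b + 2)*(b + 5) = b^4 - 2*b^3 - 45*b^2 - 34*b + 80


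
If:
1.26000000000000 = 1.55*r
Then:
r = 0.81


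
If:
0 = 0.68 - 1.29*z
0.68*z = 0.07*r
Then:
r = 5.12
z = 0.53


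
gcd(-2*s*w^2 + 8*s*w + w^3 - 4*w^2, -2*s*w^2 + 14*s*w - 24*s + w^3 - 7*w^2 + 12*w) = 2*s*w - 8*s - w^2 + 4*w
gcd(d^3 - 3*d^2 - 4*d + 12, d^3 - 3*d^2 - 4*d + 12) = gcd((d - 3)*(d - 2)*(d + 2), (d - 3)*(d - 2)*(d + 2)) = d^3 - 3*d^2 - 4*d + 12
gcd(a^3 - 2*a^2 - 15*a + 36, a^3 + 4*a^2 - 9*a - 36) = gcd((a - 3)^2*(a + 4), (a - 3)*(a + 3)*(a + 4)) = a^2 + a - 12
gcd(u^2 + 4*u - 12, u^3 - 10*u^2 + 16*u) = u - 2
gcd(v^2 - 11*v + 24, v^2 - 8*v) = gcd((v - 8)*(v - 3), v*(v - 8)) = v - 8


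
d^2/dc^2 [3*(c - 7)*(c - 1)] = 6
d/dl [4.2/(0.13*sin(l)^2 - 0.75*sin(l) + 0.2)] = (3.15 - 1.092*sin(l))*cos(l)/(0.13*sin(l)^2 - 0.75*sin(l) + 0.2)^2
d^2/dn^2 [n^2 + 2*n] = 2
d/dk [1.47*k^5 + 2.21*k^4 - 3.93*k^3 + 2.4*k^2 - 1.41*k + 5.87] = 7.35*k^4 + 8.84*k^3 - 11.79*k^2 + 4.8*k - 1.41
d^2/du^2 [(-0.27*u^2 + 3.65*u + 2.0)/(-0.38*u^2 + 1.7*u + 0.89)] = (-0.705279999999999*u^3 - 1.184916*u^2 + 0.345419999999999*u - 1.440166)/(0.054872*u^6 - 0.73644*u^5 + 2.909052*u^4 - 1.46336*u^3 - 6.813306*u^2 - 4.03971*u - 0.704969)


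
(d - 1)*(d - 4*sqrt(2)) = d^2 - 4*sqrt(2)*d - d + 4*sqrt(2)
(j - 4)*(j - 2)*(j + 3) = j^3 - 3*j^2 - 10*j + 24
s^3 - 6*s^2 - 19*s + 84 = (s - 7)*(s - 3)*(s + 4)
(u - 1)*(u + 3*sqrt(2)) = u^2 - u + 3*sqrt(2)*u - 3*sqrt(2)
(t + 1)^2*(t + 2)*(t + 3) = t^4 + 7*t^3 + 17*t^2 + 17*t + 6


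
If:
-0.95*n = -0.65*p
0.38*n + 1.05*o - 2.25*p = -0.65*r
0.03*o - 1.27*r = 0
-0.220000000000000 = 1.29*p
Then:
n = -0.12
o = -0.32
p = -0.17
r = -0.01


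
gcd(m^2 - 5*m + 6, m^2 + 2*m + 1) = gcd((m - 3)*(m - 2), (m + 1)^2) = 1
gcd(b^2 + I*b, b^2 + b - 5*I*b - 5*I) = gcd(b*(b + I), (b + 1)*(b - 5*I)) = 1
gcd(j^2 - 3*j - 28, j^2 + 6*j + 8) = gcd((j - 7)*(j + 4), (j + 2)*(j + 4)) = j + 4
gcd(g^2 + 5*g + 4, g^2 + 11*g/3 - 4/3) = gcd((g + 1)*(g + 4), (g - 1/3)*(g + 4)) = g + 4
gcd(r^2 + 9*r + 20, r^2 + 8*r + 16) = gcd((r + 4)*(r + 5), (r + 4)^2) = r + 4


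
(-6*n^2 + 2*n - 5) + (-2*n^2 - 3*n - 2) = -8*n^2 - n - 7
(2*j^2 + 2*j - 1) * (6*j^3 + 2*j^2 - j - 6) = 12*j^5 + 16*j^4 - 4*j^3 - 16*j^2 - 11*j + 6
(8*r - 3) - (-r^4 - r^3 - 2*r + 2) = r^4 + r^3 + 10*r - 5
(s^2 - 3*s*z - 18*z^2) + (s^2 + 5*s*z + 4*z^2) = 2*s^2 + 2*s*z - 14*z^2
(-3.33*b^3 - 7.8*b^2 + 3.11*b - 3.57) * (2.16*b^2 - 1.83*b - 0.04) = -7.1928*b^5 - 10.7541*b^4 + 21.1248*b^3 - 13.0905*b^2 + 6.4087*b + 0.1428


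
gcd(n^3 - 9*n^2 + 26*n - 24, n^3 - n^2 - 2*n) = n - 2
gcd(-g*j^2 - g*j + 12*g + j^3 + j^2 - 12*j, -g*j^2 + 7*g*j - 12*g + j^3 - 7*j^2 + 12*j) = g*j - 3*g - j^2 + 3*j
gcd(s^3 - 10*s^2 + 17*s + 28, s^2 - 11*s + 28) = s^2 - 11*s + 28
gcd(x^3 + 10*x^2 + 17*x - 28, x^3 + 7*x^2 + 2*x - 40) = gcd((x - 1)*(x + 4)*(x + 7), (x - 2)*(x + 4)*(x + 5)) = x + 4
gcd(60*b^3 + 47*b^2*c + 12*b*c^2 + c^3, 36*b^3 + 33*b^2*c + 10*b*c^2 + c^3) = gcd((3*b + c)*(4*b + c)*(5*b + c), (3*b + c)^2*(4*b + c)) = 12*b^2 + 7*b*c + c^2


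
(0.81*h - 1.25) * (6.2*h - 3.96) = 5.022*h^2 - 10.9576*h + 4.95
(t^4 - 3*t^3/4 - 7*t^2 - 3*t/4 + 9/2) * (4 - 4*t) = -4*t^5 + 7*t^4 + 25*t^3 - 25*t^2 - 21*t + 18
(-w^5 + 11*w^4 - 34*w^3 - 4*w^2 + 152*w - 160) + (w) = -w^5 + 11*w^4 - 34*w^3 - 4*w^2 + 153*w - 160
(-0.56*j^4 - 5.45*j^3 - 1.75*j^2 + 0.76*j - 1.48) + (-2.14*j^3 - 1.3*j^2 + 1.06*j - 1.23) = -0.56*j^4 - 7.59*j^3 - 3.05*j^2 + 1.82*j - 2.71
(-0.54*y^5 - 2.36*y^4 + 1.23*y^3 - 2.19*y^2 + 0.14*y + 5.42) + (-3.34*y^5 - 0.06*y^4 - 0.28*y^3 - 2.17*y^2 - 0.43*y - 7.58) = -3.88*y^5 - 2.42*y^4 + 0.95*y^3 - 4.36*y^2 - 0.29*y - 2.16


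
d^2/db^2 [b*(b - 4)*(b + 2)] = 6*b - 4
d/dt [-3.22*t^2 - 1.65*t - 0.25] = -6.44*t - 1.65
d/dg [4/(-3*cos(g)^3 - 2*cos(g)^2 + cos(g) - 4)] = 4*(-9*cos(g)^2 - 4*cos(g) + 1)*sin(g)/(3*cos(g)^3 + 2*cos(g)^2 - cos(g) + 4)^2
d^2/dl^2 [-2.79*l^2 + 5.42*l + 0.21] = -5.58000000000000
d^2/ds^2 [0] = 0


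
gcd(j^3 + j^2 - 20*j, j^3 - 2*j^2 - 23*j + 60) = j^2 + j - 20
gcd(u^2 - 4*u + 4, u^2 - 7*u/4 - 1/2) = u - 2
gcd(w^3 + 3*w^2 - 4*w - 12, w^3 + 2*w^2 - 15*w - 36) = w + 3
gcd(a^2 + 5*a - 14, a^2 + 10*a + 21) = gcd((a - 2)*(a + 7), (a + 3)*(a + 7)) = a + 7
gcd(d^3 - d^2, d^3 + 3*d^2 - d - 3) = d - 1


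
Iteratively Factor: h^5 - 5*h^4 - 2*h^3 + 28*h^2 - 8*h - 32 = (h - 2)*(h^4 - 3*h^3 - 8*h^2 + 12*h + 16) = (h - 2)^2*(h^3 - h^2 - 10*h - 8) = (h - 2)^2*(h + 2)*(h^2 - 3*h - 4) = (h - 4)*(h - 2)^2*(h + 2)*(h + 1)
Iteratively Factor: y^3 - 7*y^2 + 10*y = (y - 2)*(y^2 - 5*y) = (y - 5)*(y - 2)*(y)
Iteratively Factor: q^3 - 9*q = (q)*(q^2 - 9) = q*(q - 3)*(q + 3)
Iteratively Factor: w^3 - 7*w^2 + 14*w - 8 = (w - 2)*(w^2 - 5*w + 4) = (w - 4)*(w - 2)*(w - 1)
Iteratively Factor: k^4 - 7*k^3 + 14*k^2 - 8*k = (k - 2)*(k^3 - 5*k^2 + 4*k) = (k - 4)*(k - 2)*(k^2 - k) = (k - 4)*(k - 2)*(k - 1)*(k)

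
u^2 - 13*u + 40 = (u - 8)*(u - 5)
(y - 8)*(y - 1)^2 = y^3 - 10*y^2 + 17*y - 8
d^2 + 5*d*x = d*(d + 5*x)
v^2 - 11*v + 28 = (v - 7)*(v - 4)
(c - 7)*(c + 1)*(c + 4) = c^3 - 2*c^2 - 31*c - 28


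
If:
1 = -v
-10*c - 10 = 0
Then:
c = -1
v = -1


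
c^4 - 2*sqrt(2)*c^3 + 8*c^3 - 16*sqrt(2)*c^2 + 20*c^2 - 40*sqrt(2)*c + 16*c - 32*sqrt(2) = (c + 2)^2*(c + 4)*(c - 2*sqrt(2))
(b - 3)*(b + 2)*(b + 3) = b^3 + 2*b^2 - 9*b - 18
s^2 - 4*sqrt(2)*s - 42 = (s - 7*sqrt(2))*(s + 3*sqrt(2))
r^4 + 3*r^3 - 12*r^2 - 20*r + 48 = (r - 2)^2*(r + 3)*(r + 4)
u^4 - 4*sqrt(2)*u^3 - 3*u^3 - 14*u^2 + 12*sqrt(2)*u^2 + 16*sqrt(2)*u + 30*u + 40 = (u - 4)*(u + 1)*(u - 5*sqrt(2))*(u + sqrt(2))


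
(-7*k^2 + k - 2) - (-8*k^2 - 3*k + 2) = k^2 + 4*k - 4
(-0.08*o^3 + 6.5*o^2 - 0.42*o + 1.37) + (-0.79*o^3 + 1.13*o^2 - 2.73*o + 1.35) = -0.87*o^3 + 7.63*o^2 - 3.15*o + 2.72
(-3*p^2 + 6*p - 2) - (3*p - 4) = -3*p^2 + 3*p + 2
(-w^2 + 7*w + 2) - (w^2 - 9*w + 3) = -2*w^2 + 16*w - 1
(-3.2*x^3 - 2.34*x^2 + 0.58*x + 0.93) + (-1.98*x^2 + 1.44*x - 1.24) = -3.2*x^3 - 4.32*x^2 + 2.02*x - 0.31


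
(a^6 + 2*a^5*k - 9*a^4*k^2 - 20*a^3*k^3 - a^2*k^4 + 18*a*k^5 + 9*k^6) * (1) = a^6 + 2*a^5*k - 9*a^4*k^2 - 20*a^3*k^3 - a^2*k^4 + 18*a*k^5 + 9*k^6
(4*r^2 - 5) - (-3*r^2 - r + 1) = 7*r^2 + r - 6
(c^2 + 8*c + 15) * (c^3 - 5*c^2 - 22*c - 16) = c^5 + 3*c^4 - 47*c^3 - 267*c^2 - 458*c - 240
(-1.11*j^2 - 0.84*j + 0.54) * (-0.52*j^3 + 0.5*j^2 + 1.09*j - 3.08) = 0.5772*j^5 - 0.1182*j^4 - 1.9107*j^3 + 2.7732*j^2 + 3.1758*j - 1.6632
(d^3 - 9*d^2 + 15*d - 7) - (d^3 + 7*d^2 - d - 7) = -16*d^2 + 16*d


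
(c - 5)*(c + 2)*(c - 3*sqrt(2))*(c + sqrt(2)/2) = c^4 - 5*sqrt(2)*c^3/2 - 3*c^3 - 13*c^2 + 15*sqrt(2)*c^2/2 + 9*c + 25*sqrt(2)*c + 30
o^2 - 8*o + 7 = (o - 7)*(o - 1)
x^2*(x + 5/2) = x^3 + 5*x^2/2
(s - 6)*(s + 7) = s^2 + s - 42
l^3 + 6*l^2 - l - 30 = (l - 2)*(l + 3)*(l + 5)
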